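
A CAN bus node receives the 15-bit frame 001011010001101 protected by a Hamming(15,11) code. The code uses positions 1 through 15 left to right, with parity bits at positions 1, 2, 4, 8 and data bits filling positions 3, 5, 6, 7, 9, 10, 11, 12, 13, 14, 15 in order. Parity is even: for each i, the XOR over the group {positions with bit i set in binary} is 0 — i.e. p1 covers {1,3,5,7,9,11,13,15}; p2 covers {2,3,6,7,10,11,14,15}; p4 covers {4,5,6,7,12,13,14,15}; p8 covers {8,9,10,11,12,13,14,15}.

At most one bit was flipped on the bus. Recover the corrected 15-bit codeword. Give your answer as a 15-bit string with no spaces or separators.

001010010001101

s1 (pos 1,3,5,7,9,11,13,15): 0⊕1⊕1⊕0⊕0⊕0⊕1⊕1 = 0
s2 (pos 2,3,6,7,10,11,14,15): 0⊕1⊕1⊕0⊕0⊕0⊕0⊕1 = 1
s4 (pos 4,5,6,7,12,13,14,15): 0⊕1⊕1⊕0⊕1⊕1⊕0⊕1 = 1
s8 (pos 8,9,10,11,12,13,14,15): 1⊕0⊕0⊕0⊕1⊕1⊕0⊕1 = 0
Syndrome s8…s1 = 0110 → error at position 6.
Flip position 6: 001011010001101 → 001010010001101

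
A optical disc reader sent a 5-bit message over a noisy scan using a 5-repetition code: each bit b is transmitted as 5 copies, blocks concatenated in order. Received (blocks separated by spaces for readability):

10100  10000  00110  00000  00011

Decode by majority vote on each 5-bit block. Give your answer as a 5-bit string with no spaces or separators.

Block 1 (10100): 2 ones → 0
Block 2 (10000): 1 one → 0
Block 3 (00110): 2 ones → 0
Block 4 (00000): 0 ones → 0
Block 5 (00011): 2 ones → 0

00000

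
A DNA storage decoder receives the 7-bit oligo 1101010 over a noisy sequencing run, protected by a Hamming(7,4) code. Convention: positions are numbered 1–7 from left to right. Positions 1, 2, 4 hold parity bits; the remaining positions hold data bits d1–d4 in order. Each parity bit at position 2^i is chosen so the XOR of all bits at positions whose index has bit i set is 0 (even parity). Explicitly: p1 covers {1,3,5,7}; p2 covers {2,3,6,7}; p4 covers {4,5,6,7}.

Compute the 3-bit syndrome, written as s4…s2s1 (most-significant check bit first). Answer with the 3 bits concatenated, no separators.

001

s1 (pos 1,3,5,7): 1⊕0⊕0⊕0 = 1
s2 (pos 2,3,6,7): 1⊕0⊕1⊕0 = 0
s4 (pos 4,5,6,7): 1⊕0⊕1⊕0 = 0
Syndrome s4…s1 = 001 → error at position 1.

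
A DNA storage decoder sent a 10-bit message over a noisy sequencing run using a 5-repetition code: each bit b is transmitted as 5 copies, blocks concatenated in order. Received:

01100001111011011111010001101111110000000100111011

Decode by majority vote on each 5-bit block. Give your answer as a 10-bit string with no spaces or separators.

0111011001

Block 1 (01100): 2 ones → 0
Block 2 (00111): 3 ones → 1
Block 3 (10110): 3 ones → 1
Block 4 (11111): 5 ones → 1
Block 5 (01000): 1 one → 0
Block 6 (11011): 4 ones → 1
Block 7 (11110): 4 ones → 1
Block 8 (00000): 0 ones → 0
Block 9 (01001): 2 ones → 0
Block 10 (11011): 4 ones → 1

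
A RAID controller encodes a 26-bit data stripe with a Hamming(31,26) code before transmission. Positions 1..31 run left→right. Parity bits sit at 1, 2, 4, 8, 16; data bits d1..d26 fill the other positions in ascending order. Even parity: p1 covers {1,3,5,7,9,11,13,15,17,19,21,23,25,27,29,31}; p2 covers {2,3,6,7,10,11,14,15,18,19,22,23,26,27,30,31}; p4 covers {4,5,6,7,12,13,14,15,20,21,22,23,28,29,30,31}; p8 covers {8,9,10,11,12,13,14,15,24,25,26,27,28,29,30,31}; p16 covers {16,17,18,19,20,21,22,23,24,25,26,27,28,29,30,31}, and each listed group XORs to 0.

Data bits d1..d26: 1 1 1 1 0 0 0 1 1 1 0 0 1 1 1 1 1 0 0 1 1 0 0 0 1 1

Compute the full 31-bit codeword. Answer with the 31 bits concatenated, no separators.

Place data at non-parity positions: p1 p2 1 p4 1 1 1 p8 0 0 0 1 1 1 0 p16 0 1 1 1 1 1 0 0 1 1 0 0 0 1 1
p1 (pos 1,3,5,7,9,11,13,15,17,19,21,23,25,27,29,31): XOR of data positions = 1⊕1⊕1⊕0⊕0⊕1⊕0⊕0⊕1⊕1⊕0⊕1⊕0⊕0⊕1 = 0
p2 (pos 2,3,6,7,10,11,14,15,18,19,22,23,26,27,30,31): XOR of data positions = 1⊕1⊕1⊕0⊕0⊕1⊕0⊕1⊕1⊕1⊕0⊕1⊕0⊕1⊕1 = 0
p4 (pos 4,5,6,7,12,13,14,15,20,21,22,23,28,29,30,31): XOR of data positions = 1⊕1⊕1⊕1⊕1⊕1⊕0⊕1⊕1⊕1⊕0⊕0⊕0⊕1⊕1 = 1
p8 (pos 8,9,10,11,12,13,14,15,24,25,26,27,28,29,30,31): XOR of data positions = 0⊕0⊕0⊕1⊕1⊕1⊕0⊕0⊕1⊕1⊕0⊕0⊕0⊕1⊕1 = 1
p16 (pos 16,17,18,19,20,21,22,23,24,25,26,27,28,29,30,31): XOR of data positions = 0⊕1⊕1⊕1⊕1⊕1⊕0⊕0⊕1⊕1⊕0⊕0⊕0⊕1⊕1 = 1
Codeword: 0011111100011101011111001100011

0011111100011101011111001100011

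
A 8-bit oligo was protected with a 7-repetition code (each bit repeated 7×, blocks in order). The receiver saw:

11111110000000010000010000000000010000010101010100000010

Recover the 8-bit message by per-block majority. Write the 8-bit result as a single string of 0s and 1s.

Block 1 (1111111): 7 ones → 1
Block 2 (0000000): 0 ones → 0
Block 3 (0100000): 1 one → 0
Block 4 (1000000): 1 one → 0
Block 5 (0000010): 1 one → 0
Block 6 (0000101): 2 ones → 0
Block 7 (0101010): 3 ones → 0
Block 8 (0000010): 1 one → 0

10000000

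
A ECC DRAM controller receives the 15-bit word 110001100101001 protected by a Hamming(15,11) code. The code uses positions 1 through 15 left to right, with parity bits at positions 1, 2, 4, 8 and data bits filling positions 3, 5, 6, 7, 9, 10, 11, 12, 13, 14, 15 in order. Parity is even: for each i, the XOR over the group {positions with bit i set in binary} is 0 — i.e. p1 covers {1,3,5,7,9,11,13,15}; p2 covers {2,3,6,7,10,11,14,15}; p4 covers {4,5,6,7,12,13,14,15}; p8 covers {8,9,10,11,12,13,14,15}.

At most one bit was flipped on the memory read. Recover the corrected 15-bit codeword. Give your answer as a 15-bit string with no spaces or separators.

s1 (pos 1,3,5,7,9,11,13,15): 1⊕0⊕0⊕1⊕0⊕0⊕0⊕1 = 1
s2 (pos 2,3,6,7,10,11,14,15): 1⊕0⊕1⊕1⊕1⊕0⊕0⊕1 = 1
s4 (pos 4,5,6,7,12,13,14,15): 0⊕0⊕1⊕1⊕1⊕0⊕0⊕1 = 0
s8 (pos 8,9,10,11,12,13,14,15): 0⊕0⊕1⊕0⊕1⊕0⊕0⊕1 = 1
Syndrome s8…s1 = 1011 → error at position 11.
Flip position 11: 110001100101001 → 110001100111001

110001100111001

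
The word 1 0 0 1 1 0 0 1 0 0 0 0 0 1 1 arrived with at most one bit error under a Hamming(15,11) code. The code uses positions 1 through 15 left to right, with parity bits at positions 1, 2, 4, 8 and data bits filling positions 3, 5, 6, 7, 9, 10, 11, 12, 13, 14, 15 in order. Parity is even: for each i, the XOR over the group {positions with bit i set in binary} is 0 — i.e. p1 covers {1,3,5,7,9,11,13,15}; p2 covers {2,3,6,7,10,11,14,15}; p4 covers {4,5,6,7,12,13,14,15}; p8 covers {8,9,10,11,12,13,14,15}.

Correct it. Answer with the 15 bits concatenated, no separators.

100110011000011

s1 (pos 1,3,5,7,9,11,13,15): 1⊕0⊕1⊕0⊕0⊕0⊕0⊕1 = 1
s2 (pos 2,3,6,7,10,11,14,15): 0⊕0⊕0⊕0⊕0⊕0⊕1⊕1 = 0
s4 (pos 4,5,6,7,12,13,14,15): 1⊕1⊕0⊕0⊕0⊕0⊕1⊕1 = 0
s8 (pos 8,9,10,11,12,13,14,15): 1⊕0⊕0⊕0⊕0⊕0⊕1⊕1 = 1
Syndrome s8…s1 = 1001 → error at position 9.
Flip position 9: 100110010000011 → 100110011000011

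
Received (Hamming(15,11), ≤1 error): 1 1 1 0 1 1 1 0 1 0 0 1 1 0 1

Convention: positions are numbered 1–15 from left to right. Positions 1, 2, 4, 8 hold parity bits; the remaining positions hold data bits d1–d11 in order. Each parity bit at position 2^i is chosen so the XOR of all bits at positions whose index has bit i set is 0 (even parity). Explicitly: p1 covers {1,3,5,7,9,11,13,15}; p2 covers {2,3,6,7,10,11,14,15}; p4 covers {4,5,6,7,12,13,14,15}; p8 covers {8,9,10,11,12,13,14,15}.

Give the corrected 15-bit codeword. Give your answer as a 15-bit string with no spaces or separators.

110011101001101

s1 (pos 1,3,5,7,9,11,13,15): 1⊕1⊕1⊕1⊕1⊕0⊕1⊕1 = 1
s2 (pos 2,3,6,7,10,11,14,15): 1⊕1⊕1⊕1⊕0⊕0⊕0⊕1 = 1
s4 (pos 4,5,6,7,12,13,14,15): 0⊕1⊕1⊕1⊕1⊕1⊕0⊕1 = 0
s8 (pos 8,9,10,11,12,13,14,15): 0⊕1⊕0⊕0⊕1⊕1⊕0⊕1 = 0
Syndrome s8…s1 = 0011 → error at position 3.
Flip position 3: 111011101001101 → 110011101001101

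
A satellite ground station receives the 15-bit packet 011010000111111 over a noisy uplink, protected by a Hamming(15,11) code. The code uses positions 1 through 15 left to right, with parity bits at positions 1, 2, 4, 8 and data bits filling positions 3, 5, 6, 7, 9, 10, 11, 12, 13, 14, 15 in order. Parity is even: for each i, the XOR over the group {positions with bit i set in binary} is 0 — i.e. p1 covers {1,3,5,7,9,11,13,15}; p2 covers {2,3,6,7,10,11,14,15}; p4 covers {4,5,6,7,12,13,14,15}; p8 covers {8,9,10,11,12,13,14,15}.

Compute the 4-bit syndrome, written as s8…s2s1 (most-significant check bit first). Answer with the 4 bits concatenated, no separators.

s1 (pos 1,3,5,7,9,11,13,15): 0⊕1⊕1⊕0⊕0⊕1⊕1⊕1 = 1
s2 (pos 2,3,6,7,10,11,14,15): 1⊕1⊕0⊕0⊕1⊕1⊕1⊕1 = 0
s4 (pos 4,5,6,7,12,13,14,15): 0⊕1⊕0⊕0⊕1⊕1⊕1⊕1 = 1
s8 (pos 8,9,10,11,12,13,14,15): 0⊕0⊕1⊕1⊕1⊕1⊕1⊕1 = 0
Syndrome s8…s1 = 0101 → error at position 5.

0101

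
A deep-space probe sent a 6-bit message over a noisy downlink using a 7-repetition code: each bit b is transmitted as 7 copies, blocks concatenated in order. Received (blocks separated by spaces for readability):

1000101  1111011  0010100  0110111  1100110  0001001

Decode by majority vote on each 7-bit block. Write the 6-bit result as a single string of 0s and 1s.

Block 1 (1000101): 3 ones → 0
Block 2 (1111011): 6 ones → 1
Block 3 (0010100): 2 ones → 0
Block 4 (0110111): 5 ones → 1
Block 5 (1100110): 4 ones → 1
Block 6 (0001001): 2 ones → 0

010110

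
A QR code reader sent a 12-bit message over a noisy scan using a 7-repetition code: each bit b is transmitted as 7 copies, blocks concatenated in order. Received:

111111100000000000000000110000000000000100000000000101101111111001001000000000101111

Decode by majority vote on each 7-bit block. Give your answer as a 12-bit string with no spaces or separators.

100000001001

Block 1 (1111111): 7 ones → 1
Block 2 (0000000): 0 ones → 0
Block 3 (0000000): 0 ones → 0
Block 4 (0001100): 2 ones → 0
Block 5 (0000000): 0 ones → 0
Block 6 (0000100): 1 one → 0
Block 7 (0000000): 0 ones → 0
Block 8 (0010110): 3 ones → 0
Block 9 (1111111): 7 ones → 1
Block 10 (0010010): 2 ones → 0
Block 11 (0000000): 0 ones → 0
Block 12 (0101111): 5 ones → 1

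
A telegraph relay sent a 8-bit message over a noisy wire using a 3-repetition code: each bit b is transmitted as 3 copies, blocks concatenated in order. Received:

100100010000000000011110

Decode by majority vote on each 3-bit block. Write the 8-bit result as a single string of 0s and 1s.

00000011

Block 1 (100): 1 one → 0
Block 2 (100): 1 one → 0
Block 3 (010): 1 one → 0
Block 4 (000): 0 ones → 0
Block 5 (000): 0 ones → 0
Block 6 (000): 0 ones → 0
Block 7 (011): 2 ones → 1
Block 8 (110): 2 ones → 1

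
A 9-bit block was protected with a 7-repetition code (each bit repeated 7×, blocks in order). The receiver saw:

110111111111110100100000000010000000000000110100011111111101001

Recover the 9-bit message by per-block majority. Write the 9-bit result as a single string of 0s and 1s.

Block 1 (1101111): 6 ones → 1
Block 2 (1111111): 7 ones → 1
Block 3 (0100100): 2 ones → 0
Block 4 (0000000): 0 ones → 0
Block 5 (1000000): 1 one → 0
Block 6 (0000000): 0 ones → 0
Block 7 (1101000): 3 ones → 0
Block 8 (1111111): 7 ones → 1
Block 9 (1101001): 4 ones → 1

110000011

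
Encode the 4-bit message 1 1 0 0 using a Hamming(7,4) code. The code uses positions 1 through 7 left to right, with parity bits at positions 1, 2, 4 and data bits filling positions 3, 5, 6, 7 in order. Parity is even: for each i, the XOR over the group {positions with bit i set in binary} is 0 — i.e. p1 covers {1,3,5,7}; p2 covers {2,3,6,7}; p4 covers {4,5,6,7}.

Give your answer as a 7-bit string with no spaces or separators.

Place data at non-parity positions: p1 p2 1 p4 1 0 0
p1 (pos 1,3,5,7): XOR of data positions = 1⊕1⊕0 = 0
p2 (pos 2,3,6,7): XOR of data positions = 1⊕0⊕0 = 1
p4 (pos 4,5,6,7): XOR of data positions = 1⊕0⊕0 = 1
Codeword: 0111100

0111100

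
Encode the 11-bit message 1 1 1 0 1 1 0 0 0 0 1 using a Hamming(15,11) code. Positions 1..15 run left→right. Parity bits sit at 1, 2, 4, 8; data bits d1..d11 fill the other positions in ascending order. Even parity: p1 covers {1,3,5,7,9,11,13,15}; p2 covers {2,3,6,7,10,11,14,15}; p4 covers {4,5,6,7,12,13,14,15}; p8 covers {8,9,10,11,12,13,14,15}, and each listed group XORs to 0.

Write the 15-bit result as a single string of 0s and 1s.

Place data at non-parity positions: p1 p2 1 p4 1 1 0 p8 1 1 0 0 0 0 1
p1 (pos 1,3,5,7,9,11,13,15): XOR of data positions = 1⊕1⊕0⊕1⊕0⊕0⊕1 = 0
p2 (pos 2,3,6,7,10,11,14,15): XOR of data positions = 1⊕1⊕0⊕1⊕0⊕0⊕1 = 0
p4 (pos 4,5,6,7,12,13,14,15): XOR of data positions = 1⊕1⊕0⊕0⊕0⊕0⊕1 = 1
p8 (pos 8,9,10,11,12,13,14,15): XOR of data positions = 1⊕1⊕0⊕0⊕0⊕0⊕1 = 1
Codeword: 001111011100001

001111011100001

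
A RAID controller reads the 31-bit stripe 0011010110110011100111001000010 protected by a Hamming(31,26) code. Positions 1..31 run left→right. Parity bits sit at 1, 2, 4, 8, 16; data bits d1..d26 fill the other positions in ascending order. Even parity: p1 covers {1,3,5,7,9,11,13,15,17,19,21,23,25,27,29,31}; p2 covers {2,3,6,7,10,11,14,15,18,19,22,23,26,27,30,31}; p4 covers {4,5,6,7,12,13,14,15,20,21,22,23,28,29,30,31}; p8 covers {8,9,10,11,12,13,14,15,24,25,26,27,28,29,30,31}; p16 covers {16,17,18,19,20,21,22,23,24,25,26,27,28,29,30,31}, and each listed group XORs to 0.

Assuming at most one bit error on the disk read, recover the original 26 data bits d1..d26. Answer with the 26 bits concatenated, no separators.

10101011001100111000000010

s1 (pos 1,3,5,7,9,11,13,15,17,19,21,23,25,27,29,31): 0⊕1⊕0⊕0⊕1⊕1⊕0⊕1⊕1⊕0⊕1⊕0⊕1⊕0⊕0⊕0 = 1
s2 (pos 2,3,6,7,10,11,14,15,18,19,22,23,26,27,30,31): 0⊕1⊕1⊕0⊕0⊕1⊕0⊕1⊕0⊕0⊕1⊕0⊕0⊕0⊕1⊕0 = 0
s4 (pos 4,5,6,7,12,13,14,15,20,21,22,23,28,29,30,31): 1⊕0⊕1⊕0⊕1⊕0⊕0⊕1⊕1⊕1⊕1⊕0⊕0⊕0⊕1⊕0 = 0
s8 (pos 8,9,10,11,12,13,14,15,24,25,26,27,28,29,30,31): 1⊕1⊕0⊕1⊕1⊕0⊕0⊕1⊕0⊕1⊕0⊕0⊕0⊕0⊕1⊕0 = 1
s16 (pos 16,17,18,19,20,21,22,23,24,25,26,27,28,29,30,31): 1⊕1⊕0⊕0⊕1⊕1⊕1⊕0⊕0⊕1⊕0⊕0⊕0⊕0⊕1⊕0 = 1
Syndrome s16…s1 = 11001 → error at position 25.
Flip position 25: 0011010110110011100111001000010 → 0011010110110011100111000000010
Read data bits from positions 3,5,6,7,9,10,11,12,13,14,15,17,18,19,20,21,22,23,24,25,26,27,28,29,30,31: 10101011001100111000000010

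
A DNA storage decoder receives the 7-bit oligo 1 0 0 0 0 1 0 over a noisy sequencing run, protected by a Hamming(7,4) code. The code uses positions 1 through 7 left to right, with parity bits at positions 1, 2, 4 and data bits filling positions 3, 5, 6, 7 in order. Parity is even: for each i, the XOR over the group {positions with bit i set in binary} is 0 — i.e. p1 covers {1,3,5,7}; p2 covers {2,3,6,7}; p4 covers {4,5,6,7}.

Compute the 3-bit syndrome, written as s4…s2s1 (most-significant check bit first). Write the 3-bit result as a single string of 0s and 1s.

111

s1 (pos 1,3,5,7): 1⊕0⊕0⊕0 = 1
s2 (pos 2,3,6,7): 0⊕0⊕1⊕0 = 1
s4 (pos 4,5,6,7): 0⊕0⊕1⊕0 = 1
Syndrome s4…s1 = 111 → error at position 7.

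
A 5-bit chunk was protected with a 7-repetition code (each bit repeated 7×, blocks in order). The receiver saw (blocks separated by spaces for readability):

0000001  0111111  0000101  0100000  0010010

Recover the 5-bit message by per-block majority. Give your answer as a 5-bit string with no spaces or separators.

01000

Block 1 (0000001): 1 one → 0
Block 2 (0111111): 6 ones → 1
Block 3 (0000101): 2 ones → 0
Block 4 (0100000): 1 one → 0
Block 5 (0010010): 2 ones → 0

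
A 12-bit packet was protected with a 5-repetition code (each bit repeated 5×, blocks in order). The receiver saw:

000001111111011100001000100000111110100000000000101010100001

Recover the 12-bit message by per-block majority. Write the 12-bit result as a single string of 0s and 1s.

Block 1 (00000): 0 ones → 0
Block 2 (11111): 5 ones → 1
Block 3 (11011): 4 ones → 1
Block 4 (10000): 1 one → 0
Block 5 (10001): 2 ones → 0
Block 6 (00000): 0 ones → 0
Block 7 (11111): 5 ones → 1
Block 8 (01000): 1 one → 0
Block 9 (00000): 0 ones → 0
Block 10 (00010): 1 one → 0
Block 11 (10101): 3 ones → 1
Block 12 (00001): 1 one → 0

011000100010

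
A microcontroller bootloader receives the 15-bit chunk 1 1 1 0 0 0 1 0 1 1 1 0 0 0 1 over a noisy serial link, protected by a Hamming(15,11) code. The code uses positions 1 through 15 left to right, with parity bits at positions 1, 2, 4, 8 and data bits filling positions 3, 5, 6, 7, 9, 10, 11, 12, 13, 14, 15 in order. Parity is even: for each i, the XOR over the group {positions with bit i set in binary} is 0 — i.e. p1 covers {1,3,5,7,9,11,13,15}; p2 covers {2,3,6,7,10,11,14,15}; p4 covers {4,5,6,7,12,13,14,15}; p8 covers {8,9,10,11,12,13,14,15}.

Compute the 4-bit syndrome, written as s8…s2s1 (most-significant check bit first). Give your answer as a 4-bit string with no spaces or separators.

0000

s1 (pos 1,3,5,7,9,11,13,15): 1⊕1⊕0⊕1⊕1⊕1⊕0⊕1 = 0
s2 (pos 2,3,6,7,10,11,14,15): 1⊕1⊕0⊕1⊕1⊕1⊕0⊕1 = 0
s4 (pos 4,5,6,7,12,13,14,15): 0⊕0⊕0⊕1⊕0⊕0⊕0⊕1 = 0
s8 (pos 8,9,10,11,12,13,14,15): 0⊕1⊕1⊕1⊕0⊕0⊕0⊕1 = 0
Syndrome s8…s1 = 0000 → no error.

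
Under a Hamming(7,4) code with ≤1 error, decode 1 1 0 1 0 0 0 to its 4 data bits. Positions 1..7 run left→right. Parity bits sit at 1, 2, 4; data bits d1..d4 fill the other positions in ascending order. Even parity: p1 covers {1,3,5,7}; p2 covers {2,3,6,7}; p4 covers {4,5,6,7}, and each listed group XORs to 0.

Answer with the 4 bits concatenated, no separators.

s1 (pos 1,3,5,7): 1⊕0⊕0⊕0 = 1
s2 (pos 2,3,6,7): 1⊕0⊕0⊕0 = 1
s4 (pos 4,5,6,7): 1⊕0⊕0⊕0 = 1
Syndrome s4…s1 = 111 → error at position 7.
Flip position 7: 1101000 → 1101001
Read data bits from positions 3,5,6,7: 0001

0001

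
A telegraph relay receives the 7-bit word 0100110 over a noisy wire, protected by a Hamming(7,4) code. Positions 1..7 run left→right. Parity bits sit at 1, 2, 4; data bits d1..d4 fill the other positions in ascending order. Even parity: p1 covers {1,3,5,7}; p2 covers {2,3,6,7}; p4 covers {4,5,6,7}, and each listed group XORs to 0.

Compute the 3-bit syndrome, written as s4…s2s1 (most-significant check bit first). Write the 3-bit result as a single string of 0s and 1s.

s1 (pos 1,3,5,7): 0⊕0⊕1⊕0 = 1
s2 (pos 2,3,6,7): 1⊕0⊕1⊕0 = 0
s4 (pos 4,5,6,7): 0⊕1⊕1⊕0 = 0
Syndrome s4…s1 = 001 → error at position 1.

001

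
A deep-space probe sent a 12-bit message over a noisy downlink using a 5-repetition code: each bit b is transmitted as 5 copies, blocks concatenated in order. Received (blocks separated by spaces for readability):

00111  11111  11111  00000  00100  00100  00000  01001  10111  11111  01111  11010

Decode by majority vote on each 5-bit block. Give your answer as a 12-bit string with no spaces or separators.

Block 1 (00111): 3 ones → 1
Block 2 (11111): 5 ones → 1
Block 3 (11111): 5 ones → 1
Block 4 (00000): 0 ones → 0
Block 5 (00100): 1 one → 0
Block 6 (00100): 1 one → 0
Block 7 (00000): 0 ones → 0
Block 8 (01001): 2 ones → 0
Block 9 (10111): 4 ones → 1
Block 10 (11111): 5 ones → 1
Block 11 (01111): 4 ones → 1
Block 12 (11010): 3 ones → 1

111000001111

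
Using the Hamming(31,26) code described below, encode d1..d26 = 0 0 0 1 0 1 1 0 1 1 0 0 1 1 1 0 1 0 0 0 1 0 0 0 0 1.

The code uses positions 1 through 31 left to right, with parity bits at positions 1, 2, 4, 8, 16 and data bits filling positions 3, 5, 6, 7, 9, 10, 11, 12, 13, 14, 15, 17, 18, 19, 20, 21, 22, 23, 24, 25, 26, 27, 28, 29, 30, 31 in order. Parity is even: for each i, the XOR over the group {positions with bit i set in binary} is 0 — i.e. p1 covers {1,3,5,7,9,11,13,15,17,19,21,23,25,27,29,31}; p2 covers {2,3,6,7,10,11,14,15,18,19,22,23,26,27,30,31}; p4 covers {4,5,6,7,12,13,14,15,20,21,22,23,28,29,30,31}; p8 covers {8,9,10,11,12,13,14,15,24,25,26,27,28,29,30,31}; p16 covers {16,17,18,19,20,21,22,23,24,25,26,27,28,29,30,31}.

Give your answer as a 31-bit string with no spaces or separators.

1100001001101100011101000100001

Place data at non-parity positions: p1 p2 0 p4 0 0 1 p8 0 1 1 0 1 1 0 p16 0 1 1 1 0 1 0 0 0 1 0 0 0 0 1
p1 (pos 1,3,5,7,9,11,13,15,17,19,21,23,25,27,29,31): XOR of data positions = 0⊕0⊕1⊕0⊕1⊕1⊕0⊕0⊕1⊕0⊕0⊕0⊕0⊕0⊕1 = 1
p2 (pos 2,3,6,7,10,11,14,15,18,19,22,23,26,27,30,31): XOR of data positions = 0⊕0⊕1⊕1⊕1⊕1⊕0⊕1⊕1⊕1⊕0⊕1⊕0⊕0⊕1 = 1
p4 (pos 4,5,6,7,12,13,14,15,20,21,22,23,28,29,30,31): XOR of data positions = 0⊕0⊕1⊕0⊕1⊕1⊕0⊕1⊕0⊕1⊕0⊕0⊕0⊕0⊕1 = 0
p8 (pos 8,9,10,11,12,13,14,15,24,25,26,27,28,29,30,31): XOR of data positions = 0⊕1⊕1⊕0⊕1⊕1⊕0⊕0⊕0⊕1⊕0⊕0⊕0⊕0⊕1 = 0
p16 (pos 16,17,18,19,20,21,22,23,24,25,26,27,28,29,30,31): XOR of data positions = 0⊕1⊕1⊕1⊕0⊕1⊕0⊕0⊕0⊕1⊕0⊕0⊕0⊕0⊕1 = 0
Codeword: 1100001001101100011101000100001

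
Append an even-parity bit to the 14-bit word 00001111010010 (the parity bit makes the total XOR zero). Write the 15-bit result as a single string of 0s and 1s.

000011110100100

XOR of the 14 data bits: 0⊕0⊕0⊕0⊕1⊕1⊕1⊕1⊕0⊕1⊕0⊕0⊕1⊕0 = 0
Parity bit = 0 (so all 15 bits XOR to 0).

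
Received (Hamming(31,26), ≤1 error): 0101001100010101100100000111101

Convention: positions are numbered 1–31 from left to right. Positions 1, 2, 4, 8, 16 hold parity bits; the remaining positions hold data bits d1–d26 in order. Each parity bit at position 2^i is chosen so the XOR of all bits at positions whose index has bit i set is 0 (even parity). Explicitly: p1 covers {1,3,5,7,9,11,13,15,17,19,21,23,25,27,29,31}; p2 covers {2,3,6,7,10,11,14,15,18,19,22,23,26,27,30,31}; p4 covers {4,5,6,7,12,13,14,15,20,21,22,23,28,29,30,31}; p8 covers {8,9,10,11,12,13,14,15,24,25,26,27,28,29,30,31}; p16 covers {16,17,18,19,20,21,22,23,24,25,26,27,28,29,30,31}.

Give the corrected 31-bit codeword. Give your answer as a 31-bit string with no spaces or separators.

s1 (pos 1,3,5,7,9,11,13,15,17,19,21,23,25,27,29,31): 0⊕0⊕0⊕1⊕0⊕0⊕0⊕0⊕1⊕0⊕0⊕0⊕0⊕1⊕1⊕1 = 1
s2 (pos 2,3,6,7,10,11,14,15,18,19,22,23,26,27,30,31): 1⊕0⊕0⊕1⊕0⊕0⊕1⊕0⊕0⊕0⊕0⊕0⊕1⊕1⊕0⊕1 = 0
s4 (pos 4,5,6,7,12,13,14,15,20,21,22,23,28,29,30,31): 1⊕0⊕0⊕1⊕1⊕0⊕1⊕0⊕1⊕0⊕0⊕0⊕1⊕1⊕0⊕1 = 0
s8 (pos 8,9,10,11,12,13,14,15,24,25,26,27,28,29,30,31): 1⊕0⊕0⊕0⊕1⊕0⊕1⊕0⊕0⊕0⊕1⊕1⊕1⊕1⊕0⊕1 = 0
s16 (pos 16,17,18,19,20,21,22,23,24,25,26,27,28,29,30,31): 1⊕1⊕0⊕0⊕1⊕0⊕0⊕0⊕0⊕0⊕1⊕1⊕1⊕1⊕0⊕1 = 0
Syndrome s16…s1 = 00001 → error at position 1.
Flip position 1: 0101001100010101100100000111101 → 1101001100010101100100000111101

1101001100010101100100000111101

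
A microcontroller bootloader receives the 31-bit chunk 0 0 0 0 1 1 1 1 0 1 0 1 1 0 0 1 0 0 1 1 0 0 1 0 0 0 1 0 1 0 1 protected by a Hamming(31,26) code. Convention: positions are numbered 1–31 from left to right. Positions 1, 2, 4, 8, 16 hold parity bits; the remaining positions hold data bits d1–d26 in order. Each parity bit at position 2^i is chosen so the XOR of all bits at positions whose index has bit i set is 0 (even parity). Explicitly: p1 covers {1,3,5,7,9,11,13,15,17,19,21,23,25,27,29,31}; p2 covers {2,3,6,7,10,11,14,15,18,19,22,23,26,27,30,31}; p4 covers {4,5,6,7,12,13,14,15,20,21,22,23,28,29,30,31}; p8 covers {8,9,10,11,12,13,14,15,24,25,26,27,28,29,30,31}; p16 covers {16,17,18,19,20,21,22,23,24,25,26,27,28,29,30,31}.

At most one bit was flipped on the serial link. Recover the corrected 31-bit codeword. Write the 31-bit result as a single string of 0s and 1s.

0000111101011001001100100010111

s1 (pos 1,3,5,7,9,11,13,15,17,19,21,23,25,27,29,31): 0⊕0⊕1⊕1⊕0⊕0⊕1⊕0⊕0⊕1⊕0⊕1⊕0⊕1⊕1⊕1 = 0
s2 (pos 2,3,6,7,10,11,14,15,18,19,22,23,26,27,30,31): 0⊕0⊕1⊕1⊕1⊕0⊕0⊕0⊕0⊕1⊕0⊕1⊕0⊕1⊕0⊕1 = 1
s4 (pos 4,5,6,7,12,13,14,15,20,21,22,23,28,29,30,31): 0⊕1⊕1⊕1⊕1⊕1⊕0⊕0⊕1⊕0⊕0⊕1⊕0⊕1⊕0⊕1 = 1
s8 (pos 8,9,10,11,12,13,14,15,24,25,26,27,28,29,30,31): 1⊕0⊕1⊕0⊕1⊕1⊕0⊕0⊕0⊕0⊕0⊕1⊕0⊕1⊕0⊕1 = 1
s16 (pos 16,17,18,19,20,21,22,23,24,25,26,27,28,29,30,31): 1⊕0⊕0⊕1⊕1⊕0⊕0⊕1⊕0⊕0⊕0⊕1⊕0⊕1⊕0⊕1 = 1
Syndrome s16…s1 = 11110 → error at position 30.
Flip position 30: 0000111101011001001100100010101 → 0000111101011001001100100010111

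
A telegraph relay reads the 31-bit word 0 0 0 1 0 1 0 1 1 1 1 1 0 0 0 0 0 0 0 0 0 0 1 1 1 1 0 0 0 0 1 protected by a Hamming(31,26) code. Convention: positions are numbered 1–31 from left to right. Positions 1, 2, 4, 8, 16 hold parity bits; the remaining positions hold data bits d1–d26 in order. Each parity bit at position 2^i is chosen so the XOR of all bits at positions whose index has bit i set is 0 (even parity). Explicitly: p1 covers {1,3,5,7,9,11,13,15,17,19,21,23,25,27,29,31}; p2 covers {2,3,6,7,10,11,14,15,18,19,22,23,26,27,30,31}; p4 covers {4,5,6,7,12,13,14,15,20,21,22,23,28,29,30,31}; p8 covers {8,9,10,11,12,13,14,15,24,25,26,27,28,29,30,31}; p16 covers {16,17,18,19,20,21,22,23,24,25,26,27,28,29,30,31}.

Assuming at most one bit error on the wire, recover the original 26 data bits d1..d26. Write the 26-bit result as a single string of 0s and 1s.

s1 (pos 1,3,5,7,9,11,13,15,17,19,21,23,25,27,29,31): 0⊕0⊕0⊕0⊕1⊕1⊕0⊕0⊕0⊕0⊕0⊕1⊕1⊕0⊕0⊕1 = 1
s2 (pos 2,3,6,7,10,11,14,15,18,19,22,23,26,27,30,31): 0⊕0⊕1⊕0⊕1⊕1⊕0⊕0⊕0⊕0⊕0⊕1⊕1⊕0⊕0⊕1 = 0
s4 (pos 4,5,6,7,12,13,14,15,20,21,22,23,28,29,30,31): 1⊕0⊕1⊕0⊕1⊕0⊕0⊕0⊕0⊕0⊕0⊕1⊕0⊕0⊕0⊕1 = 1
s8 (pos 8,9,10,11,12,13,14,15,24,25,26,27,28,29,30,31): 1⊕1⊕1⊕1⊕1⊕0⊕0⊕0⊕1⊕1⊕1⊕0⊕0⊕0⊕0⊕1 = 1
s16 (pos 16,17,18,19,20,21,22,23,24,25,26,27,28,29,30,31): 0⊕0⊕0⊕0⊕0⊕0⊕0⊕1⊕1⊕1⊕1⊕0⊕0⊕0⊕0⊕1 = 1
Syndrome s16…s1 = 11101 → error at position 29.
Flip position 29: 0001010111110000000000111100001 → 0001010111110000000000111100101
Read data bits from positions 3,5,6,7,9,10,11,12,13,14,15,17,18,19,20,21,22,23,24,25,26,27,28,29,30,31: 00101111000000000111100101

00101111000000000111100101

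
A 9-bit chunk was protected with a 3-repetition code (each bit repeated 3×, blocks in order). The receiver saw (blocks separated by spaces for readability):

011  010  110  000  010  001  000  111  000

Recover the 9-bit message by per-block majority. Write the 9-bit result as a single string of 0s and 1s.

Block 1 (011): 2 ones → 1
Block 2 (010): 1 one → 0
Block 3 (110): 2 ones → 1
Block 4 (000): 0 ones → 0
Block 5 (010): 1 one → 0
Block 6 (001): 1 one → 0
Block 7 (000): 0 ones → 0
Block 8 (111): 3 ones → 1
Block 9 (000): 0 ones → 0

101000010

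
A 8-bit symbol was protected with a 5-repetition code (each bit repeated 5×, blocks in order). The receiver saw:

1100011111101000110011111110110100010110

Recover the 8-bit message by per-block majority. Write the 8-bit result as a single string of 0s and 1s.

Block 1 (11000): 2 ones → 0
Block 2 (11111): 5 ones → 1
Block 3 (10100): 2 ones → 0
Block 4 (01100): 2 ones → 0
Block 5 (11111): 5 ones → 1
Block 6 (11011): 4 ones → 1
Block 7 (01000): 1 one → 0
Block 8 (10110): 3 ones → 1

01001101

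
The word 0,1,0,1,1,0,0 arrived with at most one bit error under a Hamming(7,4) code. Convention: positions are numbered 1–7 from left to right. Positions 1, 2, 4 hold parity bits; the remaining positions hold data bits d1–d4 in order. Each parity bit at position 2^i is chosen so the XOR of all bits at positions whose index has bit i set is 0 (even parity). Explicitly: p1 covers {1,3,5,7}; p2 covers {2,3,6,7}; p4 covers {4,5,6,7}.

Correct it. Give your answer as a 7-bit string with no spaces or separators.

s1 (pos 1,3,5,7): 0⊕0⊕1⊕0 = 1
s2 (pos 2,3,6,7): 1⊕0⊕0⊕0 = 1
s4 (pos 4,5,6,7): 1⊕1⊕0⊕0 = 0
Syndrome s4…s1 = 011 → error at position 3.
Flip position 3: 0101100 → 0111100

0111100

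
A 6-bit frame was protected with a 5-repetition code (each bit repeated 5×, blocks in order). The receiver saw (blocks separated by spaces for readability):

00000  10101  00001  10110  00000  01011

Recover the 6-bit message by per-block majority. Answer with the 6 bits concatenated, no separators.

Block 1 (00000): 0 ones → 0
Block 2 (10101): 3 ones → 1
Block 3 (00001): 1 one → 0
Block 4 (10110): 3 ones → 1
Block 5 (00000): 0 ones → 0
Block 6 (01011): 3 ones → 1

010101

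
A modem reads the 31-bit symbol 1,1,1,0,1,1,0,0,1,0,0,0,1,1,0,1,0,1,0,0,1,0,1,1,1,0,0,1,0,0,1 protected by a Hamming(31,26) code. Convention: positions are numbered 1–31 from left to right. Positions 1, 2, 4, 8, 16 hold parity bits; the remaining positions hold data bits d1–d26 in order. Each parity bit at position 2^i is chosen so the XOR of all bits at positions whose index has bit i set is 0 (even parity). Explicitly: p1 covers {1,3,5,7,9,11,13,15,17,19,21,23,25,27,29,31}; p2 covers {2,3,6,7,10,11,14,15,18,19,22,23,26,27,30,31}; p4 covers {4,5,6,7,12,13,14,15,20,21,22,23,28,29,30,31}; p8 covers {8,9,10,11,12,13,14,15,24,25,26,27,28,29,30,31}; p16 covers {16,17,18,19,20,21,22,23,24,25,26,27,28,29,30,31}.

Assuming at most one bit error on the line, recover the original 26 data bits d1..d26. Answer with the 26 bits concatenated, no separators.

s1 (pos 1,3,5,7,9,11,13,15,17,19,21,23,25,27,29,31): 1⊕1⊕1⊕0⊕1⊕0⊕1⊕0⊕0⊕0⊕1⊕1⊕1⊕0⊕0⊕1 = 1
s2 (pos 2,3,6,7,10,11,14,15,18,19,22,23,26,27,30,31): 1⊕1⊕1⊕0⊕0⊕0⊕1⊕0⊕1⊕0⊕0⊕1⊕0⊕0⊕0⊕1 = 1
s4 (pos 4,5,6,7,12,13,14,15,20,21,22,23,28,29,30,31): 0⊕1⊕1⊕0⊕0⊕1⊕1⊕0⊕0⊕1⊕0⊕1⊕1⊕0⊕0⊕1 = 0
s8 (pos 8,9,10,11,12,13,14,15,24,25,26,27,28,29,30,31): 0⊕1⊕0⊕0⊕0⊕1⊕1⊕0⊕1⊕1⊕0⊕0⊕1⊕0⊕0⊕1 = 1
s16 (pos 16,17,18,19,20,21,22,23,24,25,26,27,28,29,30,31): 1⊕0⊕1⊕0⊕0⊕1⊕0⊕1⊕1⊕1⊕0⊕0⊕1⊕0⊕0⊕1 = 0
Syndrome s16…s1 = 01011 → error at position 11.
Flip position 11: 1110110010001101010010111001001 → 1110110010101101010010111001001
Read data bits from positions 3,5,6,7,9,10,11,12,13,14,15,17,18,19,20,21,22,23,24,25,26,27,28,29,30,31: 11101010110010010111001001

11101010110010010111001001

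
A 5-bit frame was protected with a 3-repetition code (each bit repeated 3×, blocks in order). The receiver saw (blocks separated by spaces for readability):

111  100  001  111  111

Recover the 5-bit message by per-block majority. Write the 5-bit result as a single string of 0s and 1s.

10011

Block 1 (111): 3 ones → 1
Block 2 (100): 1 one → 0
Block 3 (001): 1 one → 0
Block 4 (111): 3 ones → 1
Block 5 (111): 3 ones → 1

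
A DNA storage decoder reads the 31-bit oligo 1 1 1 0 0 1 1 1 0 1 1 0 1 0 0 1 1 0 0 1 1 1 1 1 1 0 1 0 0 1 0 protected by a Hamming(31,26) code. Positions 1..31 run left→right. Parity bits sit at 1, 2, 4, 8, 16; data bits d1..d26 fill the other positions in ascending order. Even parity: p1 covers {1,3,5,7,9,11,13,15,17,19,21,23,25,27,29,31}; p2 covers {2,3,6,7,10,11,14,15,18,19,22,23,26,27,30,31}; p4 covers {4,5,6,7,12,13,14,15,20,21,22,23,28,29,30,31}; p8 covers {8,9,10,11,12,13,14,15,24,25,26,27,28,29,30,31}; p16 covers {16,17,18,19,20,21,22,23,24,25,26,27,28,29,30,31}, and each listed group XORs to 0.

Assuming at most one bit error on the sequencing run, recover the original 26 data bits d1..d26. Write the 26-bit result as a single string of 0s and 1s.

s1 (pos 1,3,5,7,9,11,13,15,17,19,21,23,25,27,29,31): 1⊕1⊕0⊕1⊕0⊕1⊕1⊕0⊕1⊕0⊕1⊕1⊕1⊕1⊕0⊕0 = 0
s2 (pos 2,3,6,7,10,11,14,15,18,19,22,23,26,27,30,31): 1⊕1⊕1⊕1⊕1⊕1⊕0⊕0⊕0⊕0⊕1⊕1⊕0⊕1⊕1⊕0 = 0
s4 (pos 4,5,6,7,12,13,14,15,20,21,22,23,28,29,30,31): 0⊕0⊕1⊕1⊕0⊕1⊕0⊕0⊕1⊕1⊕1⊕1⊕0⊕0⊕1⊕0 = 0
s8 (pos 8,9,10,11,12,13,14,15,24,25,26,27,28,29,30,31): 1⊕0⊕1⊕1⊕0⊕1⊕0⊕0⊕1⊕1⊕0⊕1⊕0⊕0⊕1⊕0 = 0
s16 (pos 16,17,18,19,20,21,22,23,24,25,26,27,28,29,30,31): 1⊕1⊕0⊕0⊕1⊕1⊕1⊕1⊕1⊕1⊕0⊕1⊕0⊕0⊕1⊕0 = 0
Syndrome s16…s1 = 00000 → no error.
Read data bits from positions 3,5,6,7,9,10,11,12,13,14,15,17,18,19,20,21,22,23,24,25,26,27,28,29,30,31: 10110110100100111111010010

10110110100100111111010010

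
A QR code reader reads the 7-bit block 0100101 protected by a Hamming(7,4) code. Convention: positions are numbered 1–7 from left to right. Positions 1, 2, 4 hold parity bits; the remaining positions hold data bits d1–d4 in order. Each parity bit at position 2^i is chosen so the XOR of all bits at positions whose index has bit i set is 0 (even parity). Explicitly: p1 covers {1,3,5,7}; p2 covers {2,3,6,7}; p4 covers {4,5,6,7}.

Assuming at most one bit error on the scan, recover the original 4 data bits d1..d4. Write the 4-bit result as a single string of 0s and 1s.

s1 (pos 1,3,5,7): 0⊕0⊕1⊕1 = 0
s2 (pos 2,3,6,7): 1⊕0⊕0⊕1 = 0
s4 (pos 4,5,6,7): 0⊕1⊕0⊕1 = 0
Syndrome s4…s1 = 000 → no error.
Read data bits from positions 3,5,6,7: 0101

0101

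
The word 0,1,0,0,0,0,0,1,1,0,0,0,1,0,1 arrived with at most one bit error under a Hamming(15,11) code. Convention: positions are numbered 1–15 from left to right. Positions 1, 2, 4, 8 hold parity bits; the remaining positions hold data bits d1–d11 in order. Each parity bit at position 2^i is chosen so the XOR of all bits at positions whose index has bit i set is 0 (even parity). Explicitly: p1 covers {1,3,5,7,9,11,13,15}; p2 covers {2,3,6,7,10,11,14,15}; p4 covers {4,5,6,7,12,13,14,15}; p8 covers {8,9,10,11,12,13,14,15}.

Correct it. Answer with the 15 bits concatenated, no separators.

s1 (pos 1,3,5,7,9,11,13,15): 0⊕0⊕0⊕0⊕1⊕0⊕1⊕1 = 1
s2 (pos 2,3,6,7,10,11,14,15): 1⊕0⊕0⊕0⊕0⊕0⊕0⊕1 = 0
s4 (pos 4,5,6,7,12,13,14,15): 0⊕0⊕0⊕0⊕0⊕1⊕0⊕1 = 0
s8 (pos 8,9,10,11,12,13,14,15): 1⊕1⊕0⊕0⊕0⊕1⊕0⊕1 = 0
Syndrome s8…s1 = 0001 → error at position 1.
Flip position 1: 010000011000101 → 110000011000101

110000011000101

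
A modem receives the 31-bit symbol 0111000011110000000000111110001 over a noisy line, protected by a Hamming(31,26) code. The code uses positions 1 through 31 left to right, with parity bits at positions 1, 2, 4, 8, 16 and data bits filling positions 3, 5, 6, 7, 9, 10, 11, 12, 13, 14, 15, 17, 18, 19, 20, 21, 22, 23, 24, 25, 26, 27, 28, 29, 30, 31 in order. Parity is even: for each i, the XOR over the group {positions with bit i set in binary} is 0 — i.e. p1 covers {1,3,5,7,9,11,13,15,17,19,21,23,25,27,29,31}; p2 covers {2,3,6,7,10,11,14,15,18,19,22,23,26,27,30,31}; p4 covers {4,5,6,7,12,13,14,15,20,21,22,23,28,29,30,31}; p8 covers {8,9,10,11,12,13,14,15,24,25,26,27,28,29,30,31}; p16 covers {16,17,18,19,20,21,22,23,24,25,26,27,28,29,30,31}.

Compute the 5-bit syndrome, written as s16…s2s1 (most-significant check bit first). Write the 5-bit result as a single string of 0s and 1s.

s1 (pos 1,3,5,7,9,11,13,15,17,19,21,23,25,27,29,31): 0⊕1⊕0⊕0⊕1⊕1⊕0⊕0⊕0⊕0⊕0⊕1⊕1⊕1⊕0⊕1 = 1
s2 (pos 2,3,6,7,10,11,14,15,18,19,22,23,26,27,30,31): 1⊕1⊕0⊕0⊕1⊕1⊕0⊕0⊕0⊕0⊕0⊕1⊕1⊕1⊕0⊕1 = 0
s4 (pos 4,5,6,7,12,13,14,15,20,21,22,23,28,29,30,31): 1⊕0⊕0⊕0⊕1⊕0⊕0⊕0⊕0⊕0⊕0⊕1⊕0⊕0⊕0⊕1 = 0
s8 (pos 8,9,10,11,12,13,14,15,24,25,26,27,28,29,30,31): 0⊕1⊕1⊕1⊕1⊕0⊕0⊕0⊕1⊕1⊕1⊕1⊕0⊕0⊕0⊕1 = 1
s16 (pos 16,17,18,19,20,21,22,23,24,25,26,27,28,29,30,31): 0⊕0⊕0⊕0⊕0⊕0⊕0⊕1⊕1⊕1⊕1⊕1⊕0⊕0⊕0⊕1 = 0
Syndrome s16…s1 = 01001 → error at position 9.

01001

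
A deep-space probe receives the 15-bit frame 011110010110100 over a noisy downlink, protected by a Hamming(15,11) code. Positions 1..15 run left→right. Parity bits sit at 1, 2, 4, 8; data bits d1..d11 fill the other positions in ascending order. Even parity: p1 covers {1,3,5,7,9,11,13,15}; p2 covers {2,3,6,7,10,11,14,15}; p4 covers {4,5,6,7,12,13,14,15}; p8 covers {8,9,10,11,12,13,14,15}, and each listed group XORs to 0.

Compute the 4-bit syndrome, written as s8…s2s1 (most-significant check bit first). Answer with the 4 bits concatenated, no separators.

0100

s1 (pos 1,3,5,7,9,11,13,15): 0⊕1⊕1⊕0⊕0⊕1⊕1⊕0 = 0
s2 (pos 2,3,6,7,10,11,14,15): 1⊕1⊕0⊕0⊕1⊕1⊕0⊕0 = 0
s4 (pos 4,5,6,7,12,13,14,15): 1⊕1⊕0⊕0⊕0⊕1⊕0⊕0 = 1
s8 (pos 8,9,10,11,12,13,14,15): 1⊕0⊕1⊕1⊕0⊕1⊕0⊕0 = 0
Syndrome s8…s1 = 0100 → error at position 4.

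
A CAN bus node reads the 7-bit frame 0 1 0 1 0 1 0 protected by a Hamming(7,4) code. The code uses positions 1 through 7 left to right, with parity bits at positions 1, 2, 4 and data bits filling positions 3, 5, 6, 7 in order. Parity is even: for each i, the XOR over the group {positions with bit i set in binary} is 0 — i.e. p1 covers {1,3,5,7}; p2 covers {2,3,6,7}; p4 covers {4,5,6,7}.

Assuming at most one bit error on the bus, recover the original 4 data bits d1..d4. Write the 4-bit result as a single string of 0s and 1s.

s1 (pos 1,3,5,7): 0⊕0⊕0⊕0 = 0
s2 (pos 2,3,6,7): 1⊕0⊕1⊕0 = 0
s4 (pos 4,5,6,7): 1⊕0⊕1⊕0 = 0
Syndrome s4…s1 = 000 → no error.
Read data bits from positions 3,5,6,7: 0010

0010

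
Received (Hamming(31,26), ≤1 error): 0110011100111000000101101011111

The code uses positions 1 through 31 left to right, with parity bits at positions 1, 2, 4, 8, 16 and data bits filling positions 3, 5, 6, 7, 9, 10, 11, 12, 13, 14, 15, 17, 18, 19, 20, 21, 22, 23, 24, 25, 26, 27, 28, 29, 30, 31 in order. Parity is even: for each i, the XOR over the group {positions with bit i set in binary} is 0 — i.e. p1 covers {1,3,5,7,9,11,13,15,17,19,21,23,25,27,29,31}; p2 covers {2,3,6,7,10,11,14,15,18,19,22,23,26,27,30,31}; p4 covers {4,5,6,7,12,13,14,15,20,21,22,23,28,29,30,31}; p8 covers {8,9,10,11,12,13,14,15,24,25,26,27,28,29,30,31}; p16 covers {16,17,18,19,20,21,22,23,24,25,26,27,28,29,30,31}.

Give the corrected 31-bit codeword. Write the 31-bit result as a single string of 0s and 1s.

0110011100111000000111101011111

s1 (pos 1,3,5,7,9,11,13,15,17,19,21,23,25,27,29,31): 0⊕1⊕0⊕1⊕0⊕1⊕1⊕0⊕0⊕0⊕0⊕1⊕1⊕1⊕1⊕1 = 1
s2 (pos 2,3,6,7,10,11,14,15,18,19,22,23,26,27,30,31): 1⊕1⊕1⊕1⊕0⊕1⊕0⊕0⊕0⊕0⊕1⊕1⊕0⊕1⊕1⊕1 = 0
s4 (pos 4,5,6,7,12,13,14,15,20,21,22,23,28,29,30,31): 0⊕0⊕1⊕1⊕1⊕1⊕0⊕0⊕1⊕0⊕1⊕1⊕1⊕1⊕1⊕1 = 1
s8 (pos 8,9,10,11,12,13,14,15,24,25,26,27,28,29,30,31): 1⊕0⊕0⊕1⊕1⊕1⊕0⊕0⊕0⊕1⊕0⊕1⊕1⊕1⊕1⊕1 = 0
s16 (pos 16,17,18,19,20,21,22,23,24,25,26,27,28,29,30,31): 0⊕0⊕0⊕0⊕1⊕0⊕1⊕1⊕0⊕1⊕0⊕1⊕1⊕1⊕1⊕1 = 1
Syndrome s16…s1 = 10101 → error at position 21.
Flip position 21: 0110011100111000000101101011111 → 0110011100111000000111101011111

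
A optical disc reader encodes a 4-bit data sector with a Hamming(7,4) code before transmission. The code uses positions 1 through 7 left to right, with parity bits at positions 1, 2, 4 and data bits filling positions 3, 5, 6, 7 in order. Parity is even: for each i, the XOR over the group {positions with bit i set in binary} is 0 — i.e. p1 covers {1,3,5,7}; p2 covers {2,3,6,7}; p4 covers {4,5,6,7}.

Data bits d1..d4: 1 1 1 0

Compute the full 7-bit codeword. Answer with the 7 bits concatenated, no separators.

Place data at non-parity positions: p1 p2 1 p4 1 1 0
p1 (pos 1,3,5,7): XOR of data positions = 1⊕1⊕0 = 0
p2 (pos 2,3,6,7): XOR of data positions = 1⊕1⊕0 = 0
p4 (pos 4,5,6,7): XOR of data positions = 1⊕1⊕0 = 0
Codeword: 0010110

0010110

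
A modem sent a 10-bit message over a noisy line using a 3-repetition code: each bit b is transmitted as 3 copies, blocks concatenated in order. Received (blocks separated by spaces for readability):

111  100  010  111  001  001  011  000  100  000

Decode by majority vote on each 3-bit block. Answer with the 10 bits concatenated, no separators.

Block 1 (111): 3 ones → 1
Block 2 (100): 1 one → 0
Block 3 (010): 1 one → 0
Block 4 (111): 3 ones → 1
Block 5 (001): 1 one → 0
Block 6 (001): 1 one → 0
Block 7 (011): 2 ones → 1
Block 8 (000): 0 ones → 0
Block 9 (100): 1 one → 0
Block 10 (000): 0 ones → 0

1001001000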